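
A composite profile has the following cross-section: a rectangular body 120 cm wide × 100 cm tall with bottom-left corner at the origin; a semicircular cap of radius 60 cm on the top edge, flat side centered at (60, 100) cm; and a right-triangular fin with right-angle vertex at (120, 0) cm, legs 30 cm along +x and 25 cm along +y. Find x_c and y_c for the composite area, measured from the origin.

rectangular body: A = 120 × 100 = 12000.00, centroid at (60.00, 50.00).
semicircular top: A = ½π·60² = 5654.87, centroid at (60.00, 125.46).
triangular fin: A = ½·30·25 = 375.00, centroid at (130.00, 8.33).
ΣA = 18029.87 cm²
ΣAx_c = (12000.00)(60.00) + (5654.87)(60.00) + (375.00)(130.00) = 1108042.01 cm³
ΣAy_c = (12000.00)(50.00) + (5654.87)(125.46) + (375.00)(8.33) = 1312611.68 cm³
x_c = 1108042.01 / 18029.87 = 61.46 cm
y_c = 1312611.68 / 18029.87 = 72.80 cm

x_c = 61.46 cm, y_c = 72.80 cm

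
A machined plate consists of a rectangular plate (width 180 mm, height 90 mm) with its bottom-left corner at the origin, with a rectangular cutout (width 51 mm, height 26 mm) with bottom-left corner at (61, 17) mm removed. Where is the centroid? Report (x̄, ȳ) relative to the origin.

x̄ = 90.31 mm, ȳ = 46.34 mm

plate: A = 180 × 90 = 16200.00, centroid at (90.00, 45.00).
hole: A = −(51 × 26) = -1326.00, centroid at (86.50, 30.00).
ΣA = 14874.00 mm²
ΣAx̄ = (16200.00)(90.00) + (-1326.00)(86.50) = 1343301.00 mm³
ΣAȳ = (16200.00)(45.00) + (-1326.00)(30.00) = 689220.00 mm³
x̄ = 1343301.00 / 14874.00 = 90.31 mm
ȳ = 689220.00 / 14874.00 = 46.34 mm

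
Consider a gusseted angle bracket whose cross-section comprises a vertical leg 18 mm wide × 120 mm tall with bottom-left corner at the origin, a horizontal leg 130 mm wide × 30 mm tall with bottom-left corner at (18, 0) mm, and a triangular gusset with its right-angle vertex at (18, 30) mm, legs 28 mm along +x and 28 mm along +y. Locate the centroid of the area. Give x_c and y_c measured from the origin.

x_c = 54.84 mm, y_c = 31.54 mm

vertical leg: A = 18 × 120 = 2160.00, centroid at (9.00, 60.00).
horizontal leg: A = 130 × 30 = 3900.00, centroid at (83.00, 15.00).
gusset: A = ½·28·28 = 392.00, centroid at (27.33, 39.33).
ΣA = 6452.00 mm²
ΣAx_c = (2160.00)(9.00) + (3900.00)(83.00) + (392.00)(27.33) = 353854.67 mm³
ΣAy_c = (2160.00)(60.00) + (3900.00)(15.00) + (392.00)(39.33) = 203518.67 mm³
x_c = 353854.67 / 6452.00 = 54.84 mm
y_c = 203518.67 / 6452.00 = 31.54 mm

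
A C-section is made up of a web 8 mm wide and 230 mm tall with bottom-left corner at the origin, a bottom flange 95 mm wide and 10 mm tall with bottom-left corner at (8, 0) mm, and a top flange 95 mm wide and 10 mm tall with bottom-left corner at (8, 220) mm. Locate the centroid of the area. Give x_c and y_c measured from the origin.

x_c = 30.16 mm, y_c = 115.00 mm

web: A = 8 × 230 = 1840.00, centroid at (4.00, 115.00).
bottom flange: A = 95 × 10 = 950.00, centroid at (55.50, 5.00).
top flange: A = 95 × 10 = 950.00, centroid at (55.50, 225.00).
ΣA = 3740.00 mm²
ΣAx_c = (1840.00)(4.00) + (950.00)(55.50) + (950.00)(55.50) = 112810.00 mm³
ΣAy_c = (1840.00)(115.00) + (950.00)(5.00) + (950.00)(225.00) = 430100.00 mm³
x_c = 112810.00 / 3740.00 = 30.16 mm
y_c = 430100.00 / 3740.00 = 115.00 mm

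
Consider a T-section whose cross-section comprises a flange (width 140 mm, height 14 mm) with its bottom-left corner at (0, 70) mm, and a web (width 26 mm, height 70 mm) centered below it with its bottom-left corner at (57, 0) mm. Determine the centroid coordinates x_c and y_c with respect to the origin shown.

x_c = 70.00 mm, y_c = 56.78 mm

Part | A | x̄ᵢ | ȳᵢ | A·x̄ᵢ | A·ȳᵢ
web | 1820.00 | 70.00 | 35.00 | 127400.00 | 63700.00
flange | 1960.00 | 70.00 | 77.00 | 137200.00 | 150920.00
Σ | 3780.00 |  |  | 264600.00 | 214620.00
x_c = 264600.00 / 3780.00 = 70.00 mm
y_c = 214620.00 / 3780.00 = 56.78 mm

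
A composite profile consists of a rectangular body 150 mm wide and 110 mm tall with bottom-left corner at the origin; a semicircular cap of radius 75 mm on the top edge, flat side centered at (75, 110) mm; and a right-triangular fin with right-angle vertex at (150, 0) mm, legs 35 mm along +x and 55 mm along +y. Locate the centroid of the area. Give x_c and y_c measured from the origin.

rectangular body: A = 150 × 110 = 16500.00, centroid at (75.00, 55.00).
semicircular top: A = ½π·75² = 8835.73, centroid at (75.00, 141.83).
triangular fin: A = ½·35·55 = 962.50, centroid at (161.67, 18.33).
ΣA = 26298.23 mm²
ΣAx_c = (16500.00)(75.00) + (8835.73)(75.00) + (962.50)(161.67) = 2055783.87 mm³
ΣAy_c = (16500.00)(55.00) + (8835.73)(141.83) + (962.50)(18.33) = 2178326.06 mm³
x_c = 2055783.87 / 26298.23 = 78.17 mm
y_c = 2178326.06 / 26298.23 = 82.83 mm

x_c = 78.17 mm, y_c = 82.83 mm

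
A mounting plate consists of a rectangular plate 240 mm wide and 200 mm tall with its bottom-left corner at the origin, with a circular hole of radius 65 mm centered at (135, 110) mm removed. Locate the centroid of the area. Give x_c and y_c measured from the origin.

Part | A | x̄ᵢ | ȳᵢ | A·x̄ᵢ | A·ȳᵢ
plate | 48000.00 | 120.00 | 100.00 | 5760000.00 | 4800000.00
hole | -13273.23 | 135.00 | 110.00 | -1791885.91 | -1460055.19
Σ | 34726.77 |  |  | 3968114.09 | 3339944.81
x_c = 3968114.09 / 34726.77 = 114.27 mm
y_c = 3339944.81 / 34726.77 = 96.18 mm

x_c = 114.27 mm, y_c = 96.18 mm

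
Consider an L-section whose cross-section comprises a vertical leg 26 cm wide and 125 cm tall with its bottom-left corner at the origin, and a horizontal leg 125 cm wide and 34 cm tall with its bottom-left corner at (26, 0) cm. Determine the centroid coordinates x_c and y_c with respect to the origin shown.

x_c = 55.78 cm, y_c = 36.72 cm

vertical leg: A = 26 × 125 = 3250.00, centroid at (13.00, 62.50).
horizontal leg: A = 125 × 34 = 4250.00, centroid at (88.50, 17.00).
ΣA = 7500.00 cm², ΣAx_c = 418375.00 cm³, ΣAy_c = 275375.00 cm³.
x_c = 418375.00/7500.00 = 55.78 cm; y_c = 275375.00/7500.00 = 36.72 cm.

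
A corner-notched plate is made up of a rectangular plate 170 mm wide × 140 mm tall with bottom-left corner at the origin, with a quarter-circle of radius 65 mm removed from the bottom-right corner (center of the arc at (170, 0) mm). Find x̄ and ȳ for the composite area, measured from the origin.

x̄ = 75.70 mm, ȳ = 76.87 mm

plate: A = 170 × 140 = 23800.00, centroid at (85.00, 70.00).
removed quarter-circle: A = −¼π·65² = -3318.31, centroid at (142.41, 27.59).
ΣA = 20481.69 mm²
ΣAx̄ = (23800.00)(85.00) + (-3318.31)(142.41) = 1550429.44 mm³
ΣAȳ = (23800.00)(70.00) + (-3318.31)(27.59) = 1574458.33 mm³
x̄ = 1550429.44 / 20481.69 = 75.70 mm
ȳ = 1574458.33 / 20481.69 = 76.87 mm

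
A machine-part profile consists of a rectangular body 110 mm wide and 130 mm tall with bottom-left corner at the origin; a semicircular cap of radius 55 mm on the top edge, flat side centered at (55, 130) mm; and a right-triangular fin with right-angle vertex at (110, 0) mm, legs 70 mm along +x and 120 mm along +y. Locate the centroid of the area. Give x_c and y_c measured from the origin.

x_c = 69.15 mm, y_c = 78.54 mm

rectangular body: A = 110 × 130 = 14300.00, centroid at (55.00, 65.00).
semicircular top: A = ½π·55² = 4751.66, centroid at (55.00, 153.34).
triangular fin: A = ½·70·120 = 4200.00, centroid at (133.33, 40.00).
ΣA = 23251.66 mm²
ΣAx_c = (14300.00)(55.00) + (4751.66)(55.00) + (4200.00)(133.33) = 1607841.24 mm³
ΣAy_c = (14300.00)(65.00) + (4751.66)(153.34) + (4200.00)(40.00) = 1826132.32 mm³
x_c = 1607841.24 / 23251.66 = 69.15 mm
y_c = 1826132.32 / 23251.66 = 78.54 mm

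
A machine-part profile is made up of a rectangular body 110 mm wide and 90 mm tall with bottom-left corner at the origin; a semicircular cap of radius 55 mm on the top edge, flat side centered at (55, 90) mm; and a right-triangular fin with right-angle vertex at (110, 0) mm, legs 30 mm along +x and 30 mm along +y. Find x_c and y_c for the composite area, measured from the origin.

x_c = 56.94 mm, y_c = 65.46 mm

rectangular body: A = 110 × 90 = 9900.00, centroid at (55.00, 45.00).
semicircular top: A = ½π·55² = 4751.66, centroid at (55.00, 113.34).
triangular fin: A = ½·30·30 = 450.00, centroid at (120.00, 10.00).
ΣA = 15101.66 mm², ΣAx_c = 859841.24 mm³, ΣAy_c = 988565.97 mm³.
x_c = 859841.24/15101.66 = 56.94 mm; y_c = 988565.97/15101.66 = 65.46 mm.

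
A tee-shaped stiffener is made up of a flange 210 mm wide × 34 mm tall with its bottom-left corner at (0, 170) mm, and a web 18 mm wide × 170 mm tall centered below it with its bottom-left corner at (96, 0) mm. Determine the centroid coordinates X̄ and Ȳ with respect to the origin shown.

X̄ = 105.00 mm, Ȳ = 156.40 mm

web: A = 18 × 170 = 3060.00, centroid at (105.00, 85.00).
flange: A = 210 × 34 = 7140.00, centroid at (105.00, 187.00).
ΣA = 10200.00 mm²
ΣAX̄ = (3060.00)(105.00) + (7140.00)(105.00) = 1071000.00 mm³
ΣAȲ = (3060.00)(85.00) + (7140.00)(187.00) = 1595280.00 mm³
X̄ = 1071000.00 / 10200.00 = 105.00 mm
Ȳ = 1595280.00 / 10200.00 = 156.40 mm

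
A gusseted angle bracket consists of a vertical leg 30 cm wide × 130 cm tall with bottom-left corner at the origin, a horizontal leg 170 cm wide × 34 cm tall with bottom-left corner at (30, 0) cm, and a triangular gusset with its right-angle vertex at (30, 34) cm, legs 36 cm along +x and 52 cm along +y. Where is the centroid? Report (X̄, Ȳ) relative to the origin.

X̄ = 71.83 cm, Ȳ = 37.66 cm

vertical leg: A = 30 × 130 = 3900.00, centroid at (15.00, 65.00).
horizontal leg: A = 170 × 34 = 5780.00, centroid at (115.00, 17.00).
gusset: A = ½·36·52 = 936.00, centroid at (42.00, 51.33).
ΣA = 10616.00 cm²
ΣAX̄ = (3900.00)(15.00) + (5780.00)(115.00) + (936.00)(42.00) = 762512.00 cm³
ΣAȲ = (3900.00)(65.00) + (5780.00)(17.00) + (936.00)(51.33) = 399808.00 cm³
X̄ = 762512.00 / 10616.00 = 71.83 cm
Ȳ = 399808.00 / 10616.00 = 37.66 cm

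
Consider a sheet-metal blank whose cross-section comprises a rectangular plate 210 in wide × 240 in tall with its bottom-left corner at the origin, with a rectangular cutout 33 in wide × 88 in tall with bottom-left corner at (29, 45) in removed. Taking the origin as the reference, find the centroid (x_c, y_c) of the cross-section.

plate: A = 210 × 240 = 50400.00, centroid at (105.00, 120.00).
hole: A = −(33 × 88) = -2904.00, centroid at (45.50, 89.00).
ΣA = 47496.00 in²
ΣAx_c = (50400.00)(105.00) + (-2904.00)(45.50) = 5159868.00 in³
ΣAy_c = (50400.00)(120.00) + (-2904.00)(89.00) = 5789544.00 in³
x_c = 5159868.00 / 47496.00 = 108.64 in
y_c = 5789544.00 / 47496.00 = 121.90 in

x_c = 108.64 in, y_c = 121.90 in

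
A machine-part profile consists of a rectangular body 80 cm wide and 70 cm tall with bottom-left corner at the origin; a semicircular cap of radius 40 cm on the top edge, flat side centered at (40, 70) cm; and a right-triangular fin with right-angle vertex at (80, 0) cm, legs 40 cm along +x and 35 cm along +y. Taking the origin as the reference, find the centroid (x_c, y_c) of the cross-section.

x_c = 44.24 cm, y_c = 47.97 cm

rectangular body: A = 80 × 70 = 5600.00, centroid at (40.00, 35.00).
semicircular top: A = ½π·40² = 2513.27, centroid at (40.00, 86.98).
triangular fin: A = ½·40·35 = 700.00, centroid at (93.33, 11.67).
ΣA = 8813.27 cm²
ΣAx_c = (5600.00)(40.00) + (2513.27)(40.00) + (700.00)(93.33) = 389864.30 cm³
ΣAy_c = (5600.00)(35.00) + (2513.27)(86.98) + (700.00)(11.67) = 422762.52 cm³
x_c = 389864.30 / 8813.27 = 44.24 cm
y_c = 422762.52 / 8813.27 = 47.97 cm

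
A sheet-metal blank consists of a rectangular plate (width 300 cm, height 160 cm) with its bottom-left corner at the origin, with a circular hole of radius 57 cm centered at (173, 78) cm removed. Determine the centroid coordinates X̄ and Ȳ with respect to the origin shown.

plate: A = 300 × 160 = 48000.00, centroid at (150.00, 80.00).
hole: A = −π·57² = -10207.03, centroid at (173.00, 78.00).
ΣA = 37792.97 cm², ΣAX̄ = 5434183.03 cm³, ΣAȲ = 3043851.31 cm³.
X̄ = 5434183.03/37792.97 = 143.79 cm; Ȳ = 3043851.31/37792.97 = 80.54 cm.

X̄ = 143.79 cm, Ȳ = 80.54 cm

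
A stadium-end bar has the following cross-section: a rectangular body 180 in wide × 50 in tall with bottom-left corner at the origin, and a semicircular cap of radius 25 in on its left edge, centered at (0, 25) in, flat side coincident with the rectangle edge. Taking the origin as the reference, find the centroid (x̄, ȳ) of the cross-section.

Part | A | x̄ᵢ | ȳᵢ | A·x̄ᵢ | A·ȳᵢ
rectangular body | 9000.00 | 90.00 | 25.00 | 810000.00 | 225000.00
semicircular end | 981.75 | -10.61 | 25.00 | -10416.67 | 24543.69
Σ | 9981.75 |  |  | 799583.33 | 249543.69
x̄ = 799583.33 / 9981.75 = 80.10 in
ȳ = 249543.69 / 9981.75 = 25.00 in

x̄ = 80.10 in, ȳ = 25.00 in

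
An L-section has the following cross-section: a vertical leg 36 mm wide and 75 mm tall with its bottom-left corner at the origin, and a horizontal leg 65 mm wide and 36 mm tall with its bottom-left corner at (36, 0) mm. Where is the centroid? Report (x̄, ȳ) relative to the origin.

x̄ = 41.45 mm, ȳ = 28.45 mm

vertical leg: A = 36 × 75 = 2700.00, centroid at (18.00, 37.50).
horizontal leg: A = 65 × 36 = 2340.00, centroid at (68.50, 18.00).
ΣA = 5040.00 mm²
ΣAx̄ = (2700.00)(18.00) + (2340.00)(68.50) = 208890.00 mm³
ΣAȳ = (2700.00)(37.50) + (2340.00)(18.00) = 143370.00 mm³
x̄ = 208890.00 / 5040.00 = 41.45 mm
ȳ = 143370.00 / 5040.00 = 28.45 mm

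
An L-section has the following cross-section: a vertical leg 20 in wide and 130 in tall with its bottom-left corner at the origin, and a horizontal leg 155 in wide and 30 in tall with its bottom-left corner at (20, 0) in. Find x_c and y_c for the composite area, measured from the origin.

vertical leg: A = 20 × 130 = 2600.00, centroid at (10.00, 65.00).
horizontal leg: A = 155 × 30 = 4650.00, centroid at (97.50, 15.00).
ΣA = 7250.00 in²
ΣAx_c = (2600.00)(10.00) + (4650.00)(97.50) = 479375.00 in³
ΣAy_c = (2600.00)(65.00) + (4650.00)(15.00) = 238750.00 in³
x_c = 479375.00 / 7250.00 = 66.12 in
y_c = 238750.00 / 7250.00 = 32.93 in

x_c = 66.12 in, y_c = 32.93 in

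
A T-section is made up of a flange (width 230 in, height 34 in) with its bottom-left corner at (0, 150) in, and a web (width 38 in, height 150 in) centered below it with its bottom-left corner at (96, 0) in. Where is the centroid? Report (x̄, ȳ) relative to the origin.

x̄ = 115.00 in, ȳ = 128.21 in

Part | A | x̄ᵢ | ȳᵢ | A·x̄ᵢ | A·ȳᵢ
web | 5700.00 | 115.00 | 75.00 | 655500.00 | 427500.00
flange | 7820.00 | 115.00 | 167.00 | 899300.00 | 1305940.00
Σ | 13520.00 |  |  | 1554800.00 | 1733440.00
x̄ = 1554800.00 / 13520.00 = 115.00 in
ȳ = 1733440.00 / 13520.00 = 128.21 in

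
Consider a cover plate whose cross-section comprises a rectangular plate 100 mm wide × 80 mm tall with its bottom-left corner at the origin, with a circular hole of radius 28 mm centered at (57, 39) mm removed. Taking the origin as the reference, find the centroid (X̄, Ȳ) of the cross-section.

X̄ = 46.89 mm, Ȳ = 40.44 mm

Part | A | x̄ᵢ | ȳᵢ | A·x̄ᵢ | A·ȳᵢ
plate | 8000.00 | 50.00 | 40.00 | 400000.00 | 320000.00
hole | -2463.01 | 57.00 | 39.00 | -140391.49 | -96057.34
Σ | 5536.99 |  |  | 259608.51 | 223942.66
X̄ = 259608.51 / 5536.99 = 46.89 mm
Ȳ = 223942.66 / 5536.99 = 40.44 mm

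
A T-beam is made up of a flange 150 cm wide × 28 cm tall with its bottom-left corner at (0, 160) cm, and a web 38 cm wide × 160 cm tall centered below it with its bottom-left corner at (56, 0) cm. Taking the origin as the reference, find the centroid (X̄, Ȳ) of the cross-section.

web: A = 38 × 160 = 6080.00, centroid at (75.00, 80.00).
flange: A = 150 × 28 = 4200.00, centroid at (75.00, 174.00).
ΣA = 10280.00 cm², ΣAX̄ = 771000.00 cm³, ΣAȲ = 1217200.00 cm³.
X̄ = 771000.00/10280.00 = 75.00 cm; Ȳ = 1217200.00/10280.00 = 118.40 cm.

X̄ = 75.00 cm, Ȳ = 118.40 cm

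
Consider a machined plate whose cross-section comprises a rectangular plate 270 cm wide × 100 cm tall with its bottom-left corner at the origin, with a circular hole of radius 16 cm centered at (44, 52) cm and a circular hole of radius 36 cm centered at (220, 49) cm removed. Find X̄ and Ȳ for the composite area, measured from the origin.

Part | A | x̄ᵢ | ȳᵢ | A·x̄ᵢ | A·ȳᵢ
plate | 27000.00 | 135.00 | 50.00 | 3645000.00 | 1350000.00
hole 1 | -804.25 | 44.00 | 52.00 | -35386.90 | -41820.88
hole 2 | -4071.50 | 220.00 | 49.00 | -895730.90 | -199503.70
Σ | 22124.25 |  |  | 2713882.20 | 1108675.42
X̄ = 2713882.20 / 22124.25 = 122.67 cm
Ȳ = 1108675.42 / 22124.25 = 50.11 cm

X̄ = 122.67 cm, Ȳ = 50.11 cm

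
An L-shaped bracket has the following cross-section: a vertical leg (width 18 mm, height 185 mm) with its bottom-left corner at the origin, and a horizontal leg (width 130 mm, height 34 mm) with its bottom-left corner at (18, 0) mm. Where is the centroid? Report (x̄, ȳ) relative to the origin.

vertical leg: A = 18 × 185 = 3330.00, centroid at (9.00, 92.50).
horizontal leg: A = 130 × 34 = 4420.00, centroid at (83.00, 17.00).
ΣA = 7750.00 mm², ΣAx̄ = 396830.00 mm³, ΣAȳ = 383165.00 mm³.
x̄ = 396830.00/7750.00 = 51.20 mm; ȳ = 383165.00/7750.00 = 49.44 mm.

x̄ = 51.20 mm, ȳ = 49.44 mm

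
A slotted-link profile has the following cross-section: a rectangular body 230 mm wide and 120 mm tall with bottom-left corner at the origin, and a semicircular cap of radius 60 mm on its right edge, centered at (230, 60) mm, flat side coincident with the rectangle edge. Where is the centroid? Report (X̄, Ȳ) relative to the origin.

X̄ = 138.89 mm, Ȳ = 60.00 mm

rectangular body: A = 230 × 120 = 27600.00, centroid at (115.00, 60.00).
semicircular end: A = ½π·60² = 5654.87, centroid at (255.46, 60.00).
ΣA = 33254.87 mm²
ΣAX̄ = (27600.00)(115.00) + (5654.87)(255.46) = 4618619.36 mm³
ΣAȲ = (27600.00)(60.00) + (5654.87)(60.00) = 1995292.01 mm³
X̄ = 4618619.36 / 33254.87 = 138.89 mm
Ȳ = 1995292.01 / 33254.87 = 60.00 mm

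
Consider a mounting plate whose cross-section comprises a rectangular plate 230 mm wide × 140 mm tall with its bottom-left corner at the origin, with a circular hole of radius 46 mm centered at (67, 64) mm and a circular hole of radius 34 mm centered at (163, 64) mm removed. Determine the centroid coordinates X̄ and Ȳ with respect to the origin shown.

X̄ = 121.60 mm, Ȳ = 72.81 mm

Part | A | x̄ᵢ | ȳᵢ | A·x̄ᵢ | A·ȳᵢ
plate | 32200.00 | 115.00 | 70.00 | 3703000.00 | 2254000.00
hole 1 | -6647.61 | 67.00 | 64.00 | -445389.87 | -425447.04
hole 2 | -3631.68 | 163.00 | 64.00 | -591964.02 | -232427.59
Σ | 21920.71 |  |  | 2665646.11 | 1596125.37
X̄ = 2665646.11 / 21920.71 = 121.60 mm
Ȳ = 1596125.37 / 21920.71 = 72.81 mm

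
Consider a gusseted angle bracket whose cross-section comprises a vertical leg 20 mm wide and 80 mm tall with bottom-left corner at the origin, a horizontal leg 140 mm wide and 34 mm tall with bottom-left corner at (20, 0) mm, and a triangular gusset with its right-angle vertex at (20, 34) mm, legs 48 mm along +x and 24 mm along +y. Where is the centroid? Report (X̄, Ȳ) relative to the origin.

vertical leg: A = 20 × 80 = 1600.00, centroid at (10.00, 40.00).
horizontal leg: A = 140 × 34 = 4760.00, centroid at (90.00, 17.00).
gusset: A = ½·48·24 = 576.00, centroid at (36.00, 42.00).
ΣA = 6936.00 mm²
ΣAX̄ = (1600.00)(10.00) + (4760.00)(90.00) + (576.00)(36.00) = 465136.00 mm³
ΣAȲ = (1600.00)(40.00) + (4760.00)(17.00) + (576.00)(42.00) = 169112.00 mm³
X̄ = 465136.00 / 6936.00 = 67.06 mm
Ȳ = 169112.00 / 6936.00 = 24.38 mm

X̄ = 67.06 mm, Ȳ = 24.38 mm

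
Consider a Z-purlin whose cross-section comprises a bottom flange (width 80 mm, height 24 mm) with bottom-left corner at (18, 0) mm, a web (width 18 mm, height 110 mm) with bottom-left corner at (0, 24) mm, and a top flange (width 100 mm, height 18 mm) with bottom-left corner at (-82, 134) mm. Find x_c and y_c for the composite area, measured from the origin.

bottom flange: A = 80 × 24 = 1920.00, centroid at (58.00, 12.00).
web: A = 18 × 110 = 1980.00, centroid at (9.00, 79.00).
top flange: A = 100 × 18 = 1800.00, centroid at (-32.00, 143.00).
ΣA = 5700.00 mm², ΣAx_c = 71580.00 mm³, ΣAy_c = 436860.00 mm³.
x_c = 71580.00/5700.00 = 12.56 mm; y_c = 436860.00/5700.00 = 76.64 mm.

x_c = 12.56 mm, y_c = 76.64 mm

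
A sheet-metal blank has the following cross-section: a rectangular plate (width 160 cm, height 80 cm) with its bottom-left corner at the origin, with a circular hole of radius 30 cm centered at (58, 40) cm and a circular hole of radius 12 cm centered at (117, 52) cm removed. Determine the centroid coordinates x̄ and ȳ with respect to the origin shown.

Part | A | x̄ᵢ | ȳᵢ | A·x̄ᵢ | A·ȳᵢ
plate | 12800.00 | 80.00 | 40.00 | 1024000.00 | 512000.00
hole 1 | -2827.43 | 58.00 | 40.00 | -163991.14 | -113097.34
hole 2 | -452.39 | 117.00 | 52.00 | -52929.55 | -23524.25
Σ | 9520.18 |  |  | 807079.31 | 375378.42
x̄ = 807079.31 / 9520.18 = 84.78 cm
ȳ = 375378.42 / 9520.18 = 39.43 cm

x̄ = 84.78 cm, ȳ = 39.43 cm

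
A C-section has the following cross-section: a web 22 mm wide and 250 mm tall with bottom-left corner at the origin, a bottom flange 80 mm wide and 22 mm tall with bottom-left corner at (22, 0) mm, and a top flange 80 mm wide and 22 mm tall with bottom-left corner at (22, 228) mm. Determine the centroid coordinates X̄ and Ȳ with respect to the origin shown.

X̄ = 30.90 mm, Ȳ = 125.00 mm

web: A = 22 × 250 = 5500.00, centroid at (11.00, 125.00).
bottom flange: A = 80 × 22 = 1760.00, centroid at (62.00, 11.00).
top flange: A = 80 × 22 = 1760.00, centroid at (62.00, 239.00).
ΣA = 9020.00 mm², ΣAX̄ = 278740.00 mm³, ΣAȲ = 1127500.00 mm³.
X̄ = 278740.00/9020.00 = 30.90 mm; Ȳ = 1127500.00/9020.00 = 125.00 mm.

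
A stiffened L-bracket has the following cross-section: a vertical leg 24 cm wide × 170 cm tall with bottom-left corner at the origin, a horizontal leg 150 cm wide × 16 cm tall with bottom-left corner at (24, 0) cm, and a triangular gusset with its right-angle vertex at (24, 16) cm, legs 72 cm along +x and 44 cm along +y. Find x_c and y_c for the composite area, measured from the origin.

vertical leg: A = 24 × 170 = 4080.00, centroid at (12.00, 85.00).
horizontal leg: A = 150 × 16 = 2400.00, centroid at (99.00, 8.00).
gusset: A = ½·72·44 = 1584.00, centroid at (48.00, 30.67).
ΣA = 8064.00 cm²
ΣAx_c = (4080.00)(12.00) + (2400.00)(99.00) + (1584.00)(48.00) = 362592.00 cm³
ΣAy_c = (4080.00)(85.00) + (2400.00)(8.00) + (1584.00)(30.67) = 414576.00 cm³
x_c = 362592.00 / 8064.00 = 44.96 cm
y_c = 414576.00 / 8064.00 = 51.41 cm

x_c = 44.96 cm, y_c = 51.41 cm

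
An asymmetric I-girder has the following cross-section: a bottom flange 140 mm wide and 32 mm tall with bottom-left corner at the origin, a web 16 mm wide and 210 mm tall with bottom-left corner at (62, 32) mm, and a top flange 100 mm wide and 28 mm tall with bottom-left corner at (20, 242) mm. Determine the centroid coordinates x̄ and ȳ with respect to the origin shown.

bottom flange: A = 140 × 32 = 4480.00, centroid at (70.00, 16.00).
web: A = 16 × 210 = 3360.00, centroid at (70.00, 137.00).
top flange: A = 100 × 28 = 2800.00, centroid at (70.00, 256.00).
ΣA = 10640.00 mm²
ΣAx̄ = (4480.00)(70.00) + (3360.00)(70.00) + (2800.00)(70.00) = 744800.00 mm³
ΣAȳ = (4480.00)(16.00) + (3360.00)(137.00) + (2800.00)(256.00) = 1248800.00 mm³
x̄ = 744800.00 / 10640.00 = 70.00 mm
ȳ = 1248800.00 / 10640.00 = 117.37 mm

x̄ = 70.00 mm, ȳ = 117.37 mm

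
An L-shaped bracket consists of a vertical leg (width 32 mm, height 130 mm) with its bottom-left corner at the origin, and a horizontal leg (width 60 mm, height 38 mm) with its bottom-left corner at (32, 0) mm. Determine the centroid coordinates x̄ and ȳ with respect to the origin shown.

x̄ = 32.29 mm, ȳ = 48.71 mm

vertical leg: A = 32 × 130 = 4160.00, centroid at (16.00, 65.00).
horizontal leg: A = 60 × 38 = 2280.00, centroid at (62.00, 19.00).
ΣA = 6440.00 mm²
ΣAx̄ = (4160.00)(16.00) + (2280.00)(62.00) = 207920.00 mm³
ΣAȳ = (4160.00)(65.00) + (2280.00)(19.00) = 313720.00 mm³
x̄ = 207920.00 / 6440.00 = 32.29 mm
ȳ = 313720.00 / 6440.00 = 48.71 mm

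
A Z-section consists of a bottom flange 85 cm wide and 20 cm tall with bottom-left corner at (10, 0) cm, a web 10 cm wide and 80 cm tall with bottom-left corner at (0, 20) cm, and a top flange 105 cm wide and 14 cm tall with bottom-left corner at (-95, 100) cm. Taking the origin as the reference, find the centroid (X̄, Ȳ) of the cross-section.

X̄ = 7.75 cm, Ȳ = 55.99 cm

bottom flange: A = 85 × 20 = 1700.00, centroid at (52.50, 10.00).
web: A = 10 × 80 = 800.00, centroid at (5.00, 60.00).
top flange: A = 105 × 14 = 1470.00, centroid at (-42.50, 107.00).
ΣA = 3970.00 cm²
ΣAX̄ = (1700.00)(52.50) + (800.00)(5.00) + (1470.00)(-42.50) = 30775.00 cm³
ΣAȲ = (1700.00)(10.00) + (800.00)(60.00) + (1470.00)(107.00) = 222290.00 cm³
X̄ = 30775.00 / 3970.00 = 7.75 cm
Ȳ = 222290.00 / 3970.00 = 55.99 cm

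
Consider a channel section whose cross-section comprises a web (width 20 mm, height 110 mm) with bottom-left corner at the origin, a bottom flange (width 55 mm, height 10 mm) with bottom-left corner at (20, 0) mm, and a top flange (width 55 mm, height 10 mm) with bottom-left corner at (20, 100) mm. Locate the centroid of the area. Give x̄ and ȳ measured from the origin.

web: A = 20 × 110 = 2200.00, centroid at (10.00, 55.00).
bottom flange: A = 55 × 10 = 550.00, centroid at (47.50, 5.00).
top flange: A = 55 × 10 = 550.00, centroid at (47.50, 105.00).
ΣA = 3300.00 mm²
ΣAx̄ = (2200.00)(10.00) + (550.00)(47.50) + (550.00)(47.50) = 74250.00 mm³
ΣAȳ = (2200.00)(55.00) + (550.00)(5.00) + (550.00)(105.00) = 181500.00 mm³
x̄ = 74250.00 / 3300.00 = 22.50 mm
ȳ = 181500.00 / 3300.00 = 55.00 mm

x̄ = 22.50 mm, ȳ = 55.00 mm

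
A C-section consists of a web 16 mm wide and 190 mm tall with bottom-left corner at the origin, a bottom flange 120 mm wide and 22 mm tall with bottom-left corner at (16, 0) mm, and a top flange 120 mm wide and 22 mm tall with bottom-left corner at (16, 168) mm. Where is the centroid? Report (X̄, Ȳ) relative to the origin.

web: A = 16 × 190 = 3040.00, centroid at (8.00, 95.00).
bottom flange: A = 120 × 22 = 2640.00, centroid at (76.00, 11.00).
top flange: A = 120 × 22 = 2640.00, centroid at (76.00, 179.00).
ΣA = 8320.00 mm²
ΣAX̄ = (3040.00)(8.00) + (2640.00)(76.00) + (2640.00)(76.00) = 425600.00 mm³
ΣAȲ = (3040.00)(95.00) + (2640.00)(11.00) + (2640.00)(179.00) = 790400.00 mm³
X̄ = 425600.00 / 8320.00 = 51.15 mm
Ȳ = 790400.00 / 8320.00 = 95.00 mm

X̄ = 51.15 mm, Ȳ = 95.00 mm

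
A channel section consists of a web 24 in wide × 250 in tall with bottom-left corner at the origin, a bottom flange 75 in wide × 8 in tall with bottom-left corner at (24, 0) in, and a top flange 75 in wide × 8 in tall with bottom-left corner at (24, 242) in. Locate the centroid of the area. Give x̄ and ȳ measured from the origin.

web: A = 24 × 250 = 6000.00, centroid at (12.00, 125.00).
bottom flange: A = 75 × 8 = 600.00, centroid at (61.50, 4.00).
top flange: A = 75 × 8 = 600.00, centroid at (61.50, 246.00).
ΣA = 7200.00 in², ΣAx̄ = 145800.00 in³, ΣAȳ = 900000.00 in³.
x̄ = 145800.00/7200.00 = 20.25 in; ȳ = 900000.00/7200.00 = 125.00 in.

x̄ = 20.25 in, ȳ = 125.00 in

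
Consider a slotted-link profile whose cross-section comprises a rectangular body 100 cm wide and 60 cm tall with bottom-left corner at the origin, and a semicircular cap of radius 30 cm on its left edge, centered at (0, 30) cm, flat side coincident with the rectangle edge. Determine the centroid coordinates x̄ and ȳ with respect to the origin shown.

x̄ = 38.04 cm, ȳ = 30.00 cm

rectangular body: A = 100 × 60 = 6000.00, centroid at (50.00, 30.00).
semicircular end: A = ½π·30² = 1413.72, centroid at (-12.73, 30.00).
ΣA = 7413.72 cm², ΣAx̄ = 282000.00 cm³, ΣAȳ = 222411.50 cm³.
x̄ = 282000.00/7413.72 = 38.04 cm; ȳ = 222411.50/7413.72 = 30.00 cm.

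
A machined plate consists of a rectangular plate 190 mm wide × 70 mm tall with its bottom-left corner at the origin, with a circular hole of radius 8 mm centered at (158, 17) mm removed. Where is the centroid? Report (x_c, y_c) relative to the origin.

plate: A = 190 × 70 = 13300.00, centroid at (95.00, 35.00).
hole: A = −π·8² = -201.06, centroid at (158.00, 17.00).
ΣA = 13098.94 mm²
ΣAx_c = (13300.00)(95.00) + (-201.06)(158.00) = 1231732.22 mm³
ΣAy_c = (13300.00)(35.00) + (-201.06)(17.00) = 462081.95 mm³
x_c = 1231732.22 / 13098.94 = 94.03 mm
y_c = 462081.95 / 13098.94 = 35.28 mm

x_c = 94.03 mm, y_c = 35.28 mm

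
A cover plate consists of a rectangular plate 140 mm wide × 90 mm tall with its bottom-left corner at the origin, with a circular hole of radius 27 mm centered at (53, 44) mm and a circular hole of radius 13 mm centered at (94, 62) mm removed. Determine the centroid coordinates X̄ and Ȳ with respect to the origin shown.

Part | A | x̄ᵢ | ȳᵢ | A·x̄ᵢ | A·ȳᵢ
plate | 12600.00 | 70.00 | 45.00 | 882000.00 | 567000.00
hole 1 | -2290.22 | 53.00 | 44.00 | -121381.72 | -100769.73
hole 2 | -530.93 | 94.00 | 62.00 | -49907.34 | -32917.61
Σ | 9778.85 |  |  | 710710.94 | 433312.67
X̄ = 710710.94 / 9778.85 = 72.68 mm
Ȳ = 433312.67 / 9778.85 = 44.31 mm

X̄ = 72.68 mm, Ȳ = 44.31 mm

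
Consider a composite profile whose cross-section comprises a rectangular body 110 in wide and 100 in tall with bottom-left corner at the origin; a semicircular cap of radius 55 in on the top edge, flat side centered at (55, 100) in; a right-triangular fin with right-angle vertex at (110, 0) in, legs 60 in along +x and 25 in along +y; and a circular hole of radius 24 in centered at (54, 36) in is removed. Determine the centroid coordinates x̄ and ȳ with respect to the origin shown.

rectangular body: A = 110 × 100 = 11000.00, centroid at (55.00, 50.00).
semicircular top: A = ½π·55² = 4751.66, centroid at (55.00, 123.34).
triangular fin: A = ½·60·25 = 750.00, centroid at (130.00, 8.33).
hole: A = −π·24² = -1809.56, centroid at (54.00, 36.00).
ΣA = 14692.10 in²
ΣAx̄ = (11000.00)(55.00) + (4751.66)(55.00) + (750.00)(130.00) + (-1809.56)(54.00) = 866125.14 in³
ΣAȳ = (11000.00)(50.00) + (4751.66)(123.34) + (750.00)(8.33) + (-1809.56)(36.00) = 1077188.49 in³
x̄ = 866125.14 / 14692.10 = 58.95 in
ȳ = 1077188.49 / 14692.10 = 73.32 in

x̄ = 58.95 in, ȳ = 73.32 in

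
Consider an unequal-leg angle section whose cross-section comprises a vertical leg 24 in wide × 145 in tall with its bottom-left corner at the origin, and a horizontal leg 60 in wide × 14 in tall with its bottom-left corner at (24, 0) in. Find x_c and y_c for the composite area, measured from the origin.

x_c = 20.17 in, y_c = 59.76 in

Part | A | x̄ᵢ | ȳᵢ | A·x̄ᵢ | A·ȳᵢ
vertical leg | 3480.00 | 12.00 | 72.50 | 41760.00 | 252300.00
horizontal leg | 840.00 | 54.00 | 7.00 | 45360.00 | 5880.00
Σ | 4320.00 |  |  | 87120.00 | 258180.00
x_c = 87120.00 / 4320.00 = 20.17 in
y_c = 258180.00 / 4320.00 = 59.76 in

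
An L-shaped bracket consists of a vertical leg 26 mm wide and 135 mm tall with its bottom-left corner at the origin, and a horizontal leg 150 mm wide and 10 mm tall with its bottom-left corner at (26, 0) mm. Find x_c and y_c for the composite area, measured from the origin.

x_c = 39.35 mm, y_c = 48.79 mm

Part | A | x̄ᵢ | ȳᵢ | A·x̄ᵢ | A·ȳᵢ
vertical leg | 3510.00 | 13.00 | 67.50 | 45630.00 | 236925.00
horizontal leg | 1500.00 | 101.00 | 5.00 | 151500.00 | 7500.00
Σ | 5010.00 |  |  | 197130.00 | 244425.00
x_c = 197130.00 / 5010.00 = 39.35 mm
y_c = 244425.00 / 5010.00 = 48.79 mm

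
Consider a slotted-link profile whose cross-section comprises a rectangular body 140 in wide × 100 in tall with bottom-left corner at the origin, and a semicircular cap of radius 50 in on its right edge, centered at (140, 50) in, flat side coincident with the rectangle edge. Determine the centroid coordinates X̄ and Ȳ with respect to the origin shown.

X̄ = 89.98 in, Ȳ = 50.00 in

Part | A | x̄ᵢ | ȳᵢ | A·x̄ᵢ | A·ȳᵢ
rectangular body | 14000.00 | 70.00 | 50.00 | 980000.00 | 700000.00
semicircular end | 3926.99 | 161.22 | 50.00 | 633112.05 | 196349.54
Σ | 17926.99 |  |  | 1613112.05 | 896349.54
X̄ = 1613112.05 / 17926.99 = 89.98 in
Ȳ = 896349.54 / 17926.99 = 50.00 in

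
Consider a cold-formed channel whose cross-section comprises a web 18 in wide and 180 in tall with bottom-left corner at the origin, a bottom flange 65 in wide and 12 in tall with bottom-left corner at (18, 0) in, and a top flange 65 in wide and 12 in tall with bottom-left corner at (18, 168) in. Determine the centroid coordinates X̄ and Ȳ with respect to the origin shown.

web: A = 18 × 180 = 3240.00, centroid at (9.00, 90.00).
bottom flange: A = 65 × 12 = 780.00, centroid at (50.50, 6.00).
top flange: A = 65 × 12 = 780.00, centroid at (50.50, 174.00).
ΣA = 4800.00 in²
ΣAX̄ = (3240.00)(9.00) + (780.00)(50.50) + (780.00)(50.50) = 107940.00 in³
ΣAȲ = (3240.00)(90.00) + (780.00)(6.00) + (780.00)(174.00) = 432000.00 in³
X̄ = 107940.00 / 4800.00 = 22.49 in
Ȳ = 432000.00 / 4800.00 = 90.00 in

X̄ = 22.49 in, Ȳ = 90.00 in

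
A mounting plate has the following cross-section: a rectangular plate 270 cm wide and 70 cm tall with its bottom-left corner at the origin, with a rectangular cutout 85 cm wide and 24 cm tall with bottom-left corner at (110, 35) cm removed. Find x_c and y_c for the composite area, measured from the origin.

Part | A | x̄ᵢ | ȳᵢ | A·x̄ᵢ | A·ȳᵢ
plate | 18900.00 | 135.00 | 35.00 | 2551500.00 | 661500.00
hole | -2040.00 | 152.50 | 47.00 | -311100.00 | -95880.00
Σ | 16860.00 |  |  | 2240400.00 | 565620.00
x_c = 2240400.00 / 16860.00 = 132.88 cm
y_c = 565620.00 / 16860.00 = 33.55 cm

x_c = 132.88 cm, y_c = 33.55 cm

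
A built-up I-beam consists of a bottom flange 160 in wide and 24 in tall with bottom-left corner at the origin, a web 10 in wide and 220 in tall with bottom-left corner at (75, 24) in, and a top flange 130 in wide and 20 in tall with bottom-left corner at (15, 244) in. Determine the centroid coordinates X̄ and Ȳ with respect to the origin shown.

bottom flange: A = 160 × 24 = 3840.00, centroid at (80.00, 12.00).
web: A = 10 × 220 = 2200.00, centroid at (80.00, 134.00).
top flange: A = 130 × 20 = 2600.00, centroid at (80.00, 254.00).
ΣA = 8640.00 in²
ΣAX̄ = (3840.00)(80.00) + (2200.00)(80.00) + (2600.00)(80.00) = 691200.00 in³
ΣAȲ = (3840.00)(12.00) + (2200.00)(134.00) + (2600.00)(254.00) = 1001280.00 in³
X̄ = 691200.00 / 8640.00 = 80.00 in
Ȳ = 1001280.00 / 8640.00 = 115.89 in

X̄ = 80.00 in, Ȳ = 115.89 in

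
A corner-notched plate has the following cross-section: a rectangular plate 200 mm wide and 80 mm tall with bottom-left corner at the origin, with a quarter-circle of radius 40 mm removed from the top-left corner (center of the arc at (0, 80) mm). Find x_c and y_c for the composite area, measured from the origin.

x_c = 107.08 mm, y_c = 38.04 mm

plate: A = 200 × 80 = 16000.00, centroid at (100.00, 40.00).
removed quarter-circle: A = −¼π·40² = -1256.64, centroid at (16.98, 63.02).
ΣA = 14743.36 mm²
ΣAx_c = (16000.00)(100.00) + (-1256.64)(16.98) = 1578666.67 mm³
ΣAy_c = (16000.00)(40.00) + (-1256.64)(63.02) = 560802.37 mm³
x_c = 1578666.67 / 14743.36 = 107.08 mm
y_c = 560802.37 / 14743.36 = 38.04 mm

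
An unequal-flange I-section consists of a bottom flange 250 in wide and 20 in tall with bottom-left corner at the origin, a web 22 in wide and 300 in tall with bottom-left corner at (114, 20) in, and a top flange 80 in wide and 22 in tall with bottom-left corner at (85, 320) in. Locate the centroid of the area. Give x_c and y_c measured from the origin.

bottom flange: A = 250 × 20 = 5000.00, centroid at (125.00, 10.00).
web: A = 22 × 300 = 6600.00, centroid at (125.00, 170.00).
top flange: A = 80 × 22 = 1760.00, centroid at (125.00, 331.00).
ΣA = 13360.00 in², ΣAx_c = 1670000.00 in³, ΣAy_c = 1754560.00 in³.
x_c = 1670000.00/13360.00 = 125.00 in; y_c = 1754560.00/13360.00 = 131.33 in.

x_c = 125.00 in, y_c = 131.33 in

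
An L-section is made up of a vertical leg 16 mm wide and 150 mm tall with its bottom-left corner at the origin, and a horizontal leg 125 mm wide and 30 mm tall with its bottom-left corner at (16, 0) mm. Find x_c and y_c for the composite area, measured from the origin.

vertical leg: A = 16 × 150 = 2400.00, centroid at (8.00, 75.00).
horizontal leg: A = 125 × 30 = 3750.00, centroid at (78.50, 15.00).
ΣA = 6150.00 mm², ΣAx_c = 313575.00 mm³, ΣAy_c = 236250.00 mm³.
x_c = 313575.00/6150.00 = 50.99 mm; y_c = 236250.00/6150.00 = 38.41 mm.

x_c = 50.99 mm, y_c = 38.41 mm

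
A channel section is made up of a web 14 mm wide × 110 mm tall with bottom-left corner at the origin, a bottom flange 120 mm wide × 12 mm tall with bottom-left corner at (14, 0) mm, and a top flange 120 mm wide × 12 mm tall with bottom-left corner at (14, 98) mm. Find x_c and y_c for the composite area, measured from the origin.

Part | A | x̄ᵢ | ȳᵢ | A·x̄ᵢ | A·ȳᵢ
web | 1540.00 | 7.00 | 55.00 | 10780.00 | 84700.00
bottom flange | 1440.00 | 74.00 | 6.00 | 106560.00 | 8640.00
top flange | 1440.00 | 74.00 | 104.00 | 106560.00 | 149760.00
Σ | 4420.00 |  |  | 223900.00 | 243100.00
x_c = 223900.00 / 4420.00 = 50.66 mm
y_c = 243100.00 / 4420.00 = 55.00 mm

x_c = 50.66 mm, y_c = 55.00 mm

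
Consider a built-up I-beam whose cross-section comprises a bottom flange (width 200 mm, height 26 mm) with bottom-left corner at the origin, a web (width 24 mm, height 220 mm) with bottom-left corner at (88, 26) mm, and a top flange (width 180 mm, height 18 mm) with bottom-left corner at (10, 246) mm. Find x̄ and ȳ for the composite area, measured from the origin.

bottom flange: A = 200 × 26 = 5200.00, centroid at (100.00, 13.00).
web: A = 24 × 220 = 5280.00, centroid at (100.00, 136.00).
top flange: A = 180 × 18 = 3240.00, centroid at (100.00, 255.00).
ΣA = 13720.00 mm²
ΣAx̄ = (5200.00)(100.00) + (5280.00)(100.00) + (3240.00)(100.00) = 1372000.00 mm³
ΣAȳ = (5200.00)(13.00) + (5280.00)(136.00) + (3240.00)(255.00) = 1611880.00 mm³
x̄ = 1372000.00 / 13720.00 = 100.00 mm
ȳ = 1611880.00 / 13720.00 = 117.48 mm

x̄ = 100.00 mm, ȳ = 117.48 mm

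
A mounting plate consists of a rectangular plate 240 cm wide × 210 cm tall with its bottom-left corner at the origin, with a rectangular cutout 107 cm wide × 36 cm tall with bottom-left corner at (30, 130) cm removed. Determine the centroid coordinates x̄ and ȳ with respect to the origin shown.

plate: A = 240 × 210 = 50400.00, centroid at (120.00, 105.00).
hole: A = −(107 × 36) = -3852.00, centroid at (83.50, 148.00).
ΣA = 46548.00 cm²
ΣAx̄ = (50400.00)(120.00) + (-3852.00)(83.50) = 5726358.00 cm³
ΣAȳ = (50400.00)(105.00) + (-3852.00)(148.00) = 4721904.00 cm³
x̄ = 5726358.00 / 46548.00 = 123.02 cm
ȳ = 4721904.00 / 46548.00 = 101.44 cm

x̄ = 123.02 cm, ȳ = 101.44 cm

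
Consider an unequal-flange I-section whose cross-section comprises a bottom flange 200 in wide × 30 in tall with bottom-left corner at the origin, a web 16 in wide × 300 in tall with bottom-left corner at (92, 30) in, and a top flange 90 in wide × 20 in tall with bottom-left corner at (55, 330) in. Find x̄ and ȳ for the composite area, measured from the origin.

bottom flange: A = 200 × 30 = 6000.00, centroid at (100.00, 15.00).
web: A = 16 × 300 = 4800.00, centroid at (100.00, 180.00).
top flange: A = 90 × 20 = 1800.00, centroid at (100.00, 340.00).
ΣA = 12600.00 in², ΣAx̄ = 1260000.00 in³, ΣAȳ = 1566000.00 in³.
x̄ = 1260000.00/12600.00 = 100.00 in; ȳ = 1566000.00/12600.00 = 124.29 in.

x̄ = 100.00 in, ȳ = 124.29 in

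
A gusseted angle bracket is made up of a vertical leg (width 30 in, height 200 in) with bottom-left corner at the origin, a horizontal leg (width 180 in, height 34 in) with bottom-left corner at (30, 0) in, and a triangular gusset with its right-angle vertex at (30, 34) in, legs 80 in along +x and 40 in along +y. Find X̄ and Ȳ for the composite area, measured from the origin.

vertical leg: A = 30 × 200 = 6000.00, centroid at (15.00, 100.00).
horizontal leg: A = 180 × 34 = 6120.00, centroid at (120.00, 17.00).
gusset: A = ½·80·40 = 1600.00, centroid at (56.67, 47.33).
ΣA = 13720.00 in², ΣAX̄ = 915066.67 in³, ΣAȲ = 779773.33 in³.
X̄ = 915066.67/13720.00 = 66.70 in; Ȳ = 779773.33/13720.00 = 56.83 in.

X̄ = 66.70 in, Ȳ = 56.83 in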